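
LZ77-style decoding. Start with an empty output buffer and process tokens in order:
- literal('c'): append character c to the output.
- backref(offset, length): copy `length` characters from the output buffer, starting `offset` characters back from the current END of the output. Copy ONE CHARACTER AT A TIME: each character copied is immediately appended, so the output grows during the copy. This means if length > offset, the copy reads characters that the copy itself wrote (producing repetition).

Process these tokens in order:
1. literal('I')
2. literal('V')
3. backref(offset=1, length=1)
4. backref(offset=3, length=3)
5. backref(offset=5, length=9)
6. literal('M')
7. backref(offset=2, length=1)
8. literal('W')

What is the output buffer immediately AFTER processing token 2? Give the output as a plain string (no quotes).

Answer: IV

Derivation:
Token 1: literal('I'). Output: "I"
Token 2: literal('V'). Output: "IV"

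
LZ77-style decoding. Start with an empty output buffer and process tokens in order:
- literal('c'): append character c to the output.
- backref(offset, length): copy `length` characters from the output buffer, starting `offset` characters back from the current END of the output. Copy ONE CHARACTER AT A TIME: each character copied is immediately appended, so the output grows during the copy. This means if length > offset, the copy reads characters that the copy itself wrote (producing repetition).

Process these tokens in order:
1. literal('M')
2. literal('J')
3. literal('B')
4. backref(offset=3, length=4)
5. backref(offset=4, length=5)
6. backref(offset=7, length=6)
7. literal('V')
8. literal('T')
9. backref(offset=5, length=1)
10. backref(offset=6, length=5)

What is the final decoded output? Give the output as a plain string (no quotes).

Token 1: literal('M'). Output: "M"
Token 2: literal('J'). Output: "MJ"
Token 3: literal('B'). Output: "MJB"
Token 4: backref(off=3, len=4) (overlapping!). Copied 'MJBM' from pos 0. Output: "MJBMJBM"
Token 5: backref(off=4, len=5) (overlapping!). Copied 'MJBMM' from pos 3. Output: "MJBMJBMMJBMM"
Token 6: backref(off=7, len=6). Copied 'BMMJBM' from pos 5. Output: "MJBMJBMMJBMMBMMJBM"
Token 7: literal('V'). Output: "MJBMJBMMJBMMBMMJBMV"
Token 8: literal('T'). Output: "MJBMJBMMJBMMBMMJBMVT"
Token 9: backref(off=5, len=1). Copied 'J' from pos 15. Output: "MJBMJBMMJBMMBMMJBMVTJ"
Token 10: backref(off=6, len=5). Copied 'JBMVT' from pos 15. Output: "MJBMJBMMJBMMBMMJBMVTJJBMVT"

Answer: MJBMJBMMJBMMBMMJBMVTJJBMVT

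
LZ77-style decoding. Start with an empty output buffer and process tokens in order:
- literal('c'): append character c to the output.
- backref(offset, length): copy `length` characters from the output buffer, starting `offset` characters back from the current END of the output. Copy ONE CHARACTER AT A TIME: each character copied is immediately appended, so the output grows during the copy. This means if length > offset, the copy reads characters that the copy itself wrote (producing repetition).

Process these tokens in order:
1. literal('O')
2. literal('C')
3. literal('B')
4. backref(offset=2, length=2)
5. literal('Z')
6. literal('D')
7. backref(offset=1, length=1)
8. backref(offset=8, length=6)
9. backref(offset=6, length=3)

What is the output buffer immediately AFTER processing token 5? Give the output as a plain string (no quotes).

Token 1: literal('O'). Output: "O"
Token 2: literal('C'). Output: "OC"
Token 3: literal('B'). Output: "OCB"
Token 4: backref(off=2, len=2). Copied 'CB' from pos 1. Output: "OCBCB"
Token 5: literal('Z'). Output: "OCBCBZ"

Answer: OCBCBZ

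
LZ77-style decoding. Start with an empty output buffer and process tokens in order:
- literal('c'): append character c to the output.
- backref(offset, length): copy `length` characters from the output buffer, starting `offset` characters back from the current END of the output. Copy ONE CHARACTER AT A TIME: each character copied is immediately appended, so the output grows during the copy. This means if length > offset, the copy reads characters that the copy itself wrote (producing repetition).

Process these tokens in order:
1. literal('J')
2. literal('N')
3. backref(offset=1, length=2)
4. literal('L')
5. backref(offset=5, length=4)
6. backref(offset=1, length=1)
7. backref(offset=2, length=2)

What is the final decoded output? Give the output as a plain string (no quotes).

Answer: JNNNLJNNNNNN

Derivation:
Token 1: literal('J'). Output: "J"
Token 2: literal('N'). Output: "JN"
Token 3: backref(off=1, len=2) (overlapping!). Copied 'NN' from pos 1. Output: "JNNN"
Token 4: literal('L'). Output: "JNNNL"
Token 5: backref(off=5, len=4). Copied 'JNNN' from pos 0. Output: "JNNNLJNNN"
Token 6: backref(off=1, len=1). Copied 'N' from pos 8. Output: "JNNNLJNNNN"
Token 7: backref(off=2, len=2). Copied 'NN' from pos 8. Output: "JNNNLJNNNNNN"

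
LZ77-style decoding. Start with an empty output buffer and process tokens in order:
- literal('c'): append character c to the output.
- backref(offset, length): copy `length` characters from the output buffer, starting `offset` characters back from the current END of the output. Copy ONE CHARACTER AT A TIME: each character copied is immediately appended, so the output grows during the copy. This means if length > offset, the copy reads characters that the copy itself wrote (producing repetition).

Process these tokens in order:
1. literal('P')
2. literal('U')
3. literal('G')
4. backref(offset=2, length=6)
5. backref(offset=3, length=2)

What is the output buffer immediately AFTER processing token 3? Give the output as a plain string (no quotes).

Answer: PUG

Derivation:
Token 1: literal('P'). Output: "P"
Token 2: literal('U'). Output: "PU"
Token 3: literal('G'). Output: "PUG"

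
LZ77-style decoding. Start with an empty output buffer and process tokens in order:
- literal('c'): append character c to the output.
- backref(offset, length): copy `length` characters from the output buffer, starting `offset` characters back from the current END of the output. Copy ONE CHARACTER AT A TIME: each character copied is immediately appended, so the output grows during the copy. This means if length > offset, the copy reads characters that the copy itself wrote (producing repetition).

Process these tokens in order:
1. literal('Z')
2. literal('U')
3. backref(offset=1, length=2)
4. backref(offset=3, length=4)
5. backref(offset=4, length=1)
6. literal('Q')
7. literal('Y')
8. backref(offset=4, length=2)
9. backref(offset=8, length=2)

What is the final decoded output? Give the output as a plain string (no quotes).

Token 1: literal('Z'). Output: "Z"
Token 2: literal('U'). Output: "ZU"
Token 3: backref(off=1, len=2) (overlapping!). Copied 'UU' from pos 1. Output: "ZUUU"
Token 4: backref(off=3, len=4) (overlapping!). Copied 'UUUU' from pos 1. Output: "ZUUUUUUU"
Token 5: backref(off=4, len=1). Copied 'U' from pos 4. Output: "ZUUUUUUUU"
Token 6: literal('Q'). Output: "ZUUUUUUUUQ"
Token 7: literal('Y'). Output: "ZUUUUUUUUQY"
Token 8: backref(off=4, len=2). Copied 'UU' from pos 7. Output: "ZUUUUUUUUQYUU"
Token 9: backref(off=8, len=2). Copied 'UU' from pos 5. Output: "ZUUUUUUUUQYUUUU"

Answer: ZUUUUUUUUQYUUUU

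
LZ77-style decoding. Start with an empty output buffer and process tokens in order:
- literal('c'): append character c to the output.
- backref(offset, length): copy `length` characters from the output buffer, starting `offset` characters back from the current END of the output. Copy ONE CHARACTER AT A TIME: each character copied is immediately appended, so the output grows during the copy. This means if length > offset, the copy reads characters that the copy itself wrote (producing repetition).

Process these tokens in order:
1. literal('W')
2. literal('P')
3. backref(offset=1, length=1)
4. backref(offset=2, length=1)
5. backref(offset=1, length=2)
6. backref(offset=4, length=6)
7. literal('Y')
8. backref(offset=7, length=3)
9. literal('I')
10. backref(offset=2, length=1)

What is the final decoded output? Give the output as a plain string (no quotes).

Answer: WPPPPPPPPPPPYPPPIP

Derivation:
Token 1: literal('W'). Output: "W"
Token 2: literal('P'). Output: "WP"
Token 3: backref(off=1, len=1). Copied 'P' from pos 1. Output: "WPP"
Token 4: backref(off=2, len=1). Copied 'P' from pos 1. Output: "WPPP"
Token 5: backref(off=1, len=2) (overlapping!). Copied 'PP' from pos 3. Output: "WPPPPP"
Token 6: backref(off=4, len=6) (overlapping!). Copied 'PPPPPP' from pos 2. Output: "WPPPPPPPPPPP"
Token 7: literal('Y'). Output: "WPPPPPPPPPPPY"
Token 8: backref(off=7, len=3). Copied 'PPP' from pos 6. Output: "WPPPPPPPPPPPYPPP"
Token 9: literal('I'). Output: "WPPPPPPPPPPPYPPPI"
Token 10: backref(off=2, len=1). Copied 'P' from pos 15. Output: "WPPPPPPPPPPPYPPPIP"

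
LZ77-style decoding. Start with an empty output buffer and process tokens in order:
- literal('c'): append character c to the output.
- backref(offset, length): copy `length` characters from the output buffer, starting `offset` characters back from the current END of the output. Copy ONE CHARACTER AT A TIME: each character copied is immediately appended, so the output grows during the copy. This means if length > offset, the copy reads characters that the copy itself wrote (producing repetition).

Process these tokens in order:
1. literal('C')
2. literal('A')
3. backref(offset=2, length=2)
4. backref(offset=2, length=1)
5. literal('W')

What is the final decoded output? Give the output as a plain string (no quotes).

Answer: CACACW

Derivation:
Token 1: literal('C'). Output: "C"
Token 2: literal('A'). Output: "CA"
Token 3: backref(off=2, len=2). Copied 'CA' from pos 0. Output: "CACA"
Token 4: backref(off=2, len=1). Copied 'C' from pos 2. Output: "CACAC"
Token 5: literal('W'). Output: "CACACW"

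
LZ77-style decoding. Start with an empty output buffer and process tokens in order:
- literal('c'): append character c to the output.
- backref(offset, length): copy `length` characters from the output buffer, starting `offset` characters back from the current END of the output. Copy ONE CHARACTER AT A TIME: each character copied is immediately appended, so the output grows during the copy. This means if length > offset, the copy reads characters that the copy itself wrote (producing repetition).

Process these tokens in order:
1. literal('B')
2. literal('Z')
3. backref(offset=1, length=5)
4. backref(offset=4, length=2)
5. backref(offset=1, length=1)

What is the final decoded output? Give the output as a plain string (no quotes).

Token 1: literal('B'). Output: "B"
Token 2: literal('Z'). Output: "BZ"
Token 3: backref(off=1, len=5) (overlapping!). Copied 'ZZZZZ' from pos 1. Output: "BZZZZZZ"
Token 4: backref(off=4, len=2). Copied 'ZZ' from pos 3. Output: "BZZZZZZZZ"
Token 5: backref(off=1, len=1). Copied 'Z' from pos 8. Output: "BZZZZZZZZZ"

Answer: BZZZZZZZZZ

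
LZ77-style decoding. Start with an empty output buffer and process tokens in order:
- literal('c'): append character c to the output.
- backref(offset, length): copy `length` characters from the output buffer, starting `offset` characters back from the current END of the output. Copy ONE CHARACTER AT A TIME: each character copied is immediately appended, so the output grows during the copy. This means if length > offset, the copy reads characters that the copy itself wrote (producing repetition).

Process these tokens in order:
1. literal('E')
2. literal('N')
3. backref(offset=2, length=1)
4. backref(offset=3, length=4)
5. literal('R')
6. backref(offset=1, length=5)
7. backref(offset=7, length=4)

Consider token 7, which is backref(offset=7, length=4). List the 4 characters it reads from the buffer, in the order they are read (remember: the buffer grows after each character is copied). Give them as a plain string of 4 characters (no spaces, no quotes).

Token 1: literal('E'). Output: "E"
Token 2: literal('N'). Output: "EN"
Token 3: backref(off=2, len=1). Copied 'E' from pos 0. Output: "ENE"
Token 4: backref(off=3, len=4) (overlapping!). Copied 'ENEE' from pos 0. Output: "ENEENEE"
Token 5: literal('R'). Output: "ENEENEER"
Token 6: backref(off=1, len=5) (overlapping!). Copied 'RRRRR' from pos 7. Output: "ENEENEERRRRRR"
Token 7: backref(off=7, len=4). Buffer before: "ENEENEERRRRRR" (len 13)
  byte 1: read out[6]='E', append. Buffer now: "ENEENEERRRRRRE"
  byte 2: read out[7]='R', append. Buffer now: "ENEENEERRRRRRER"
  byte 3: read out[8]='R', append. Buffer now: "ENEENEERRRRRRERR"
  byte 4: read out[9]='R', append. Buffer now: "ENEENEERRRRRRERRR"

Answer: ERRR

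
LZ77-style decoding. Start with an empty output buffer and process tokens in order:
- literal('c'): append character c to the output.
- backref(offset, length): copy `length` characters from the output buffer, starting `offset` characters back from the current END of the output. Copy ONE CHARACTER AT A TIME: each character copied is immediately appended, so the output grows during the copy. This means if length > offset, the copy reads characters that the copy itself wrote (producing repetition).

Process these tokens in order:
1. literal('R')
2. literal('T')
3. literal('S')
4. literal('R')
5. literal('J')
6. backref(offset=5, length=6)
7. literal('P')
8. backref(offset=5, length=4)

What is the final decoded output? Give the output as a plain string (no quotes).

Answer: RTSRJRTSRJRPSRJR

Derivation:
Token 1: literal('R'). Output: "R"
Token 2: literal('T'). Output: "RT"
Token 3: literal('S'). Output: "RTS"
Token 4: literal('R'). Output: "RTSR"
Token 5: literal('J'). Output: "RTSRJ"
Token 6: backref(off=5, len=6) (overlapping!). Copied 'RTSRJR' from pos 0. Output: "RTSRJRTSRJR"
Token 7: literal('P'). Output: "RTSRJRTSRJRP"
Token 8: backref(off=5, len=4). Copied 'SRJR' from pos 7. Output: "RTSRJRTSRJRPSRJR"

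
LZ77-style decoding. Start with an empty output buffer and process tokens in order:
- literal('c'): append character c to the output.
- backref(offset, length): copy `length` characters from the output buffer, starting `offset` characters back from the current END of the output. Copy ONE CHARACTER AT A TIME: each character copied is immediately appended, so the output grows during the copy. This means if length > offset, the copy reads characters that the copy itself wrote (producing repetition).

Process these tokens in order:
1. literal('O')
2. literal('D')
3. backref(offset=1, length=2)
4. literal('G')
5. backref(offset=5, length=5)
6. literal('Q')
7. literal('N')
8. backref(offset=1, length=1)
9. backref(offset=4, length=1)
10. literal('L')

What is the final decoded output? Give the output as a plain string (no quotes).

Answer: ODDDGODDDGQNNGL

Derivation:
Token 1: literal('O'). Output: "O"
Token 2: literal('D'). Output: "OD"
Token 3: backref(off=1, len=2) (overlapping!). Copied 'DD' from pos 1. Output: "ODDD"
Token 4: literal('G'). Output: "ODDDG"
Token 5: backref(off=5, len=5). Copied 'ODDDG' from pos 0. Output: "ODDDGODDDG"
Token 6: literal('Q'). Output: "ODDDGODDDGQ"
Token 7: literal('N'). Output: "ODDDGODDDGQN"
Token 8: backref(off=1, len=1). Copied 'N' from pos 11. Output: "ODDDGODDDGQNN"
Token 9: backref(off=4, len=1). Copied 'G' from pos 9. Output: "ODDDGODDDGQNNG"
Token 10: literal('L'). Output: "ODDDGODDDGQNNGL"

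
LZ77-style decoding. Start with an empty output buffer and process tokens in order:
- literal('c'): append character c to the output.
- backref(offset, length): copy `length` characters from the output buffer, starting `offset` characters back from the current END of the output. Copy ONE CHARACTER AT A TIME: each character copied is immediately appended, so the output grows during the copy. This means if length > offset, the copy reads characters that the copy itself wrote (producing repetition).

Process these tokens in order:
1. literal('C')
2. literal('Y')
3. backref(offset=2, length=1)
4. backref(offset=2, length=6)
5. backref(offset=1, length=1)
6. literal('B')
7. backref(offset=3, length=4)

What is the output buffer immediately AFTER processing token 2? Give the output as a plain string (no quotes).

Answer: CY

Derivation:
Token 1: literal('C'). Output: "C"
Token 2: literal('Y'). Output: "CY"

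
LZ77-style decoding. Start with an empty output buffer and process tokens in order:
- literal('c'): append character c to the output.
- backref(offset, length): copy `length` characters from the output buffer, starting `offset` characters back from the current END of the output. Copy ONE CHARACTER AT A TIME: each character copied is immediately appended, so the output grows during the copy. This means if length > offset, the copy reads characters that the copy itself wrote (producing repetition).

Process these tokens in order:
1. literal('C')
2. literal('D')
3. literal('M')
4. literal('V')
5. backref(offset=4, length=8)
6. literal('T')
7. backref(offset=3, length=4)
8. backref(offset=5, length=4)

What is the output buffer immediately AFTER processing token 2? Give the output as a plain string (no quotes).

Token 1: literal('C'). Output: "C"
Token 2: literal('D'). Output: "CD"

Answer: CD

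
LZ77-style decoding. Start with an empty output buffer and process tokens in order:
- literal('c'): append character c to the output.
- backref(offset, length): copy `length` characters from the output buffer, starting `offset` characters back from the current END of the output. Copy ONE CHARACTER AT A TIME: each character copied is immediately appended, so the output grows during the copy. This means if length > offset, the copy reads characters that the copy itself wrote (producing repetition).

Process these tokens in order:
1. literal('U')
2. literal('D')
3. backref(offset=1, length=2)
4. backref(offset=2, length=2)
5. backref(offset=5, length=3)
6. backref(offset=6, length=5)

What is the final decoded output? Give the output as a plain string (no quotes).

Token 1: literal('U'). Output: "U"
Token 2: literal('D'). Output: "UD"
Token 3: backref(off=1, len=2) (overlapping!). Copied 'DD' from pos 1. Output: "UDDD"
Token 4: backref(off=2, len=2). Copied 'DD' from pos 2. Output: "UDDDDD"
Token 5: backref(off=5, len=3). Copied 'DDD' from pos 1. Output: "UDDDDDDDD"
Token 6: backref(off=6, len=5). Copied 'DDDDD' from pos 3. Output: "UDDDDDDDDDDDDD"

Answer: UDDDDDDDDDDDDD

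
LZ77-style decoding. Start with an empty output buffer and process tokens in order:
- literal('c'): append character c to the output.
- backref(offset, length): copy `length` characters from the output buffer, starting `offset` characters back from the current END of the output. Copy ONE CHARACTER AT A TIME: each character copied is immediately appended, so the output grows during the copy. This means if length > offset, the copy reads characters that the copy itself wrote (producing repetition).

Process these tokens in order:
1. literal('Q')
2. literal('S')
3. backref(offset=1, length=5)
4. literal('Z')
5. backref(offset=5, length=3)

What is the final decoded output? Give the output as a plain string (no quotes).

Token 1: literal('Q'). Output: "Q"
Token 2: literal('S'). Output: "QS"
Token 3: backref(off=1, len=5) (overlapping!). Copied 'SSSSS' from pos 1. Output: "QSSSSSS"
Token 4: literal('Z'). Output: "QSSSSSSZ"
Token 5: backref(off=5, len=3). Copied 'SSS' from pos 3. Output: "QSSSSSSZSSS"

Answer: QSSSSSSZSSS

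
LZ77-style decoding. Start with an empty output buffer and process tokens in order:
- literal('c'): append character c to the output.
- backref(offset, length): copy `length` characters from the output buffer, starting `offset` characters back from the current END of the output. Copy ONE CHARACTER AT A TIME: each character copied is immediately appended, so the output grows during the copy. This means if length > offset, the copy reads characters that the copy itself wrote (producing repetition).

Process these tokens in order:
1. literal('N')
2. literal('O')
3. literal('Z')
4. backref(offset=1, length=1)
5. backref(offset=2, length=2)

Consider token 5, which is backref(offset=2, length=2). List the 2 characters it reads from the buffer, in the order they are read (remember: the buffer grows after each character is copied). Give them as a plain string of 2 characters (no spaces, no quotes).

Answer: ZZ

Derivation:
Token 1: literal('N'). Output: "N"
Token 2: literal('O'). Output: "NO"
Token 3: literal('Z'). Output: "NOZ"
Token 4: backref(off=1, len=1). Copied 'Z' from pos 2. Output: "NOZZ"
Token 5: backref(off=2, len=2). Buffer before: "NOZZ" (len 4)
  byte 1: read out[2]='Z', append. Buffer now: "NOZZZ"
  byte 2: read out[3]='Z', append. Buffer now: "NOZZZZ"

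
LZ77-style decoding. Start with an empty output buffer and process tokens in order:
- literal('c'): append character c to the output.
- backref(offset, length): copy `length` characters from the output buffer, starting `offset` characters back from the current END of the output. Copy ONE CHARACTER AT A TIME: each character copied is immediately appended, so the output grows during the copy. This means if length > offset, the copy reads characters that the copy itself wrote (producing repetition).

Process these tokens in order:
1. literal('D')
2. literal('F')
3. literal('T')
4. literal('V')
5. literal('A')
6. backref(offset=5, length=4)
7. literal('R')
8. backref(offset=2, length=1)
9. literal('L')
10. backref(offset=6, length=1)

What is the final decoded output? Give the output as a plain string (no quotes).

Token 1: literal('D'). Output: "D"
Token 2: literal('F'). Output: "DF"
Token 3: literal('T'). Output: "DFT"
Token 4: literal('V'). Output: "DFTV"
Token 5: literal('A'). Output: "DFTVA"
Token 6: backref(off=5, len=4). Copied 'DFTV' from pos 0. Output: "DFTVADFTV"
Token 7: literal('R'). Output: "DFTVADFTVR"
Token 8: backref(off=2, len=1). Copied 'V' from pos 8. Output: "DFTVADFTVRV"
Token 9: literal('L'). Output: "DFTVADFTVRVL"
Token 10: backref(off=6, len=1). Copied 'F' from pos 6. Output: "DFTVADFTVRVLF"

Answer: DFTVADFTVRVLF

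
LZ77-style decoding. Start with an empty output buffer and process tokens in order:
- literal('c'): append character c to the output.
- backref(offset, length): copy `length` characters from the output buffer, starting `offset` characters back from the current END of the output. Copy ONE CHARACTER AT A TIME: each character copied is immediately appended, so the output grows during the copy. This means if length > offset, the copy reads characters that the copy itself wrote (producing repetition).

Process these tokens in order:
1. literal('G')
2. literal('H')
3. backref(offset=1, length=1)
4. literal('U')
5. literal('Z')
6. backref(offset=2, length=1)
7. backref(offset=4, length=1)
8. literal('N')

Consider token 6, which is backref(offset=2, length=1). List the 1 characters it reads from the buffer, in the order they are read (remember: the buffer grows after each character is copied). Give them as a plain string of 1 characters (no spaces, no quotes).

Answer: U

Derivation:
Token 1: literal('G'). Output: "G"
Token 2: literal('H'). Output: "GH"
Token 3: backref(off=1, len=1). Copied 'H' from pos 1. Output: "GHH"
Token 4: literal('U'). Output: "GHHU"
Token 5: literal('Z'). Output: "GHHUZ"
Token 6: backref(off=2, len=1). Buffer before: "GHHUZ" (len 5)
  byte 1: read out[3]='U', append. Buffer now: "GHHUZU"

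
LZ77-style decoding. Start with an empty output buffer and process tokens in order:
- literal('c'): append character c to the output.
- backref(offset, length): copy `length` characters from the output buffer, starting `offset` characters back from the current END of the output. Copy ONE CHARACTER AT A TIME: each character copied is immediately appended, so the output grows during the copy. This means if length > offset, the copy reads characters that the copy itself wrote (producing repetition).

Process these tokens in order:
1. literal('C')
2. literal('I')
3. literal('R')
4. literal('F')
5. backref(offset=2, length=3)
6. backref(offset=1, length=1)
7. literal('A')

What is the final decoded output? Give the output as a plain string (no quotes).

Answer: CIRFRFRRA

Derivation:
Token 1: literal('C'). Output: "C"
Token 2: literal('I'). Output: "CI"
Token 3: literal('R'). Output: "CIR"
Token 4: literal('F'). Output: "CIRF"
Token 5: backref(off=2, len=3) (overlapping!). Copied 'RFR' from pos 2. Output: "CIRFRFR"
Token 6: backref(off=1, len=1). Copied 'R' from pos 6. Output: "CIRFRFRR"
Token 7: literal('A'). Output: "CIRFRFRRA"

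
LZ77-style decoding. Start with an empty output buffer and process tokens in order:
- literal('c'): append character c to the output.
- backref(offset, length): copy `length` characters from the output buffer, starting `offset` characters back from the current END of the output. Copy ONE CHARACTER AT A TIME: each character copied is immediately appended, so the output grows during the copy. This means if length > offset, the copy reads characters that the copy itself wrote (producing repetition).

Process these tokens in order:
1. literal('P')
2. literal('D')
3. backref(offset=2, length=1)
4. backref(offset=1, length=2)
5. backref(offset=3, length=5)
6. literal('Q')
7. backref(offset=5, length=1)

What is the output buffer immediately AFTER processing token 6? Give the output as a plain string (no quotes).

Token 1: literal('P'). Output: "P"
Token 2: literal('D'). Output: "PD"
Token 3: backref(off=2, len=1). Copied 'P' from pos 0. Output: "PDP"
Token 4: backref(off=1, len=2) (overlapping!). Copied 'PP' from pos 2. Output: "PDPPP"
Token 5: backref(off=3, len=5) (overlapping!). Copied 'PPPPP' from pos 2. Output: "PDPPPPPPPP"
Token 6: literal('Q'). Output: "PDPPPPPPPPQ"

Answer: PDPPPPPPPPQ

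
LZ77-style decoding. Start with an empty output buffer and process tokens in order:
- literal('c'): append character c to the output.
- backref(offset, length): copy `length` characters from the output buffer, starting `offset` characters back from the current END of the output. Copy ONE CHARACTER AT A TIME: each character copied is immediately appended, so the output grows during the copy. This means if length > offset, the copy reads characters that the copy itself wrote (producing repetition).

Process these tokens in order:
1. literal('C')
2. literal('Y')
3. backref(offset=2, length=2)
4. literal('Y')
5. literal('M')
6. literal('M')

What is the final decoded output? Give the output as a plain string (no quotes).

Answer: CYCYYMM

Derivation:
Token 1: literal('C'). Output: "C"
Token 2: literal('Y'). Output: "CY"
Token 3: backref(off=2, len=2). Copied 'CY' from pos 0. Output: "CYCY"
Token 4: literal('Y'). Output: "CYCYY"
Token 5: literal('M'). Output: "CYCYYM"
Token 6: literal('M'). Output: "CYCYYMM"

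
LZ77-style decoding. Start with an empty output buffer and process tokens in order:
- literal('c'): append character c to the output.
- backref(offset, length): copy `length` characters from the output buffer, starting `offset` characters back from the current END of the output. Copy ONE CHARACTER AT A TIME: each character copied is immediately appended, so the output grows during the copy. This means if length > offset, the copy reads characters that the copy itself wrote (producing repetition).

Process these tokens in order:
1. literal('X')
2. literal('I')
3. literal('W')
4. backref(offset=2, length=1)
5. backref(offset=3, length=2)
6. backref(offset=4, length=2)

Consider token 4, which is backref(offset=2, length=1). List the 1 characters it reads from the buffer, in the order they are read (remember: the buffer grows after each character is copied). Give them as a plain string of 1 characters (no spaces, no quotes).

Token 1: literal('X'). Output: "X"
Token 2: literal('I'). Output: "XI"
Token 3: literal('W'). Output: "XIW"
Token 4: backref(off=2, len=1). Buffer before: "XIW" (len 3)
  byte 1: read out[1]='I', append. Buffer now: "XIWI"

Answer: I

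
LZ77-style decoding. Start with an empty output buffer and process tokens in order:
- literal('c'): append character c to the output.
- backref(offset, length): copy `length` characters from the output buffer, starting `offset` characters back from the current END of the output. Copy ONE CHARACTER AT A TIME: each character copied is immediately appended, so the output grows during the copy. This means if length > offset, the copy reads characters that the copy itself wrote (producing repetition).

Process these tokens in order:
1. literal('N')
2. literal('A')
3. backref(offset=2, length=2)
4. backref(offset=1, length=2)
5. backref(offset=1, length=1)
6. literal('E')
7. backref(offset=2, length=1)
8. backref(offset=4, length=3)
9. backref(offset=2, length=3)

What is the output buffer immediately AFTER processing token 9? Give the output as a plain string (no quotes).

Token 1: literal('N'). Output: "N"
Token 2: literal('A'). Output: "NA"
Token 3: backref(off=2, len=2). Copied 'NA' from pos 0. Output: "NANA"
Token 4: backref(off=1, len=2) (overlapping!). Copied 'AA' from pos 3. Output: "NANAAA"
Token 5: backref(off=1, len=1). Copied 'A' from pos 5. Output: "NANAAAA"
Token 6: literal('E'). Output: "NANAAAAE"
Token 7: backref(off=2, len=1). Copied 'A' from pos 6. Output: "NANAAAAEA"
Token 8: backref(off=4, len=3). Copied 'AAE' from pos 5. Output: "NANAAAAEAAAE"
Token 9: backref(off=2, len=3) (overlapping!). Copied 'AEA' from pos 10. Output: "NANAAAAEAAAEAEA"

Answer: NANAAAAEAAAEAEA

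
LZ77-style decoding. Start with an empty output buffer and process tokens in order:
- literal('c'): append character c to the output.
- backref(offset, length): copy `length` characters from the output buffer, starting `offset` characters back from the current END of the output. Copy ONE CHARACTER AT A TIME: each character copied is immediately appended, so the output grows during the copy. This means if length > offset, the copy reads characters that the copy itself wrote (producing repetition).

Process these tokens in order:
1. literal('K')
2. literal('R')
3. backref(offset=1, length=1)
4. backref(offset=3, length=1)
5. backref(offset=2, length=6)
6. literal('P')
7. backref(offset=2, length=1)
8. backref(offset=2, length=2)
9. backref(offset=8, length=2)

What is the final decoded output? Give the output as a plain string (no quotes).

Token 1: literal('K'). Output: "K"
Token 2: literal('R'). Output: "KR"
Token 3: backref(off=1, len=1). Copied 'R' from pos 1. Output: "KRR"
Token 4: backref(off=3, len=1). Copied 'K' from pos 0. Output: "KRRK"
Token 5: backref(off=2, len=6) (overlapping!). Copied 'RKRKRK' from pos 2. Output: "KRRKRKRKRK"
Token 6: literal('P'). Output: "KRRKRKRKRKP"
Token 7: backref(off=2, len=1). Copied 'K' from pos 9. Output: "KRRKRKRKRKPK"
Token 8: backref(off=2, len=2). Copied 'PK' from pos 10. Output: "KRRKRKRKRKPKPK"
Token 9: backref(off=8, len=2). Copied 'RK' from pos 6. Output: "KRRKRKRKRKPKPKRK"

Answer: KRRKRKRKRKPKPKRK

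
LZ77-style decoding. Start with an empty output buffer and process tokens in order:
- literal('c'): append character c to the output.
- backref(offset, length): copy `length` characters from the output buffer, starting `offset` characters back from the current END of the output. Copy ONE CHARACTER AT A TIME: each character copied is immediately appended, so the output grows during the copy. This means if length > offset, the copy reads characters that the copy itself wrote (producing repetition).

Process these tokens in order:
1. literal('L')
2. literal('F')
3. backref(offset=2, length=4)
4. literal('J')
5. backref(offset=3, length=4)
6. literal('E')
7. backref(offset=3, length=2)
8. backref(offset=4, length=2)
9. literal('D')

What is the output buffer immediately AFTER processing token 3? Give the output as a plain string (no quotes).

Token 1: literal('L'). Output: "L"
Token 2: literal('F'). Output: "LF"
Token 3: backref(off=2, len=4) (overlapping!). Copied 'LFLF' from pos 0. Output: "LFLFLF"

Answer: LFLFLF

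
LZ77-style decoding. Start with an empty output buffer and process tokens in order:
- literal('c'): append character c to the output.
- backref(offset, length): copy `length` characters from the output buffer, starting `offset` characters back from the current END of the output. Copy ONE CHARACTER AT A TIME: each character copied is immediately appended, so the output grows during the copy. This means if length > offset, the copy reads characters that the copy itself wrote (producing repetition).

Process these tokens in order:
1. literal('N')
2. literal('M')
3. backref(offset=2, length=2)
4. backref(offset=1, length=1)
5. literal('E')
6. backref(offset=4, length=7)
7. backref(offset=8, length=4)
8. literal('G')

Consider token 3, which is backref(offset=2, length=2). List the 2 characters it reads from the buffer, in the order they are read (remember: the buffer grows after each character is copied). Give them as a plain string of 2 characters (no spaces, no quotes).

Token 1: literal('N'). Output: "N"
Token 2: literal('M'). Output: "NM"
Token 3: backref(off=2, len=2). Buffer before: "NM" (len 2)
  byte 1: read out[0]='N', append. Buffer now: "NMN"
  byte 2: read out[1]='M', append. Buffer now: "NMNM"

Answer: NM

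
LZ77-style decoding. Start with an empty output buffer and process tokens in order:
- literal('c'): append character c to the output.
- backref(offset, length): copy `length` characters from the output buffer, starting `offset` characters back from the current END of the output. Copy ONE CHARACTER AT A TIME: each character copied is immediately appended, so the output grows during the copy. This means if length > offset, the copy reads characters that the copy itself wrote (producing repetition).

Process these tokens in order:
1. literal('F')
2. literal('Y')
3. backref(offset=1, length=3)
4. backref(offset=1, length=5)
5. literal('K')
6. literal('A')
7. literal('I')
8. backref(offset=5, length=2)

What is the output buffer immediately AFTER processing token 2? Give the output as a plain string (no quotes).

Answer: FY

Derivation:
Token 1: literal('F'). Output: "F"
Token 2: literal('Y'). Output: "FY"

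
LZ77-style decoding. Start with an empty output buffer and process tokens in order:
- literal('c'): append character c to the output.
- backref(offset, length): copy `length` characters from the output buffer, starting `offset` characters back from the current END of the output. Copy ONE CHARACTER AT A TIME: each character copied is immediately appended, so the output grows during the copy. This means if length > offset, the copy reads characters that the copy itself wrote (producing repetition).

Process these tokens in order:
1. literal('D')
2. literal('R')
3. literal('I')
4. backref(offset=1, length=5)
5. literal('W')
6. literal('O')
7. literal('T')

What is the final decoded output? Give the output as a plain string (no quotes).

Answer: DRIIIIIIWOT

Derivation:
Token 1: literal('D'). Output: "D"
Token 2: literal('R'). Output: "DR"
Token 3: literal('I'). Output: "DRI"
Token 4: backref(off=1, len=5) (overlapping!). Copied 'IIIII' from pos 2. Output: "DRIIIIII"
Token 5: literal('W'). Output: "DRIIIIIIW"
Token 6: literal('O'). Output: "DRIIIIIIWO"
Token 7: literal('T'). Output: "DRIIIIIIWOT"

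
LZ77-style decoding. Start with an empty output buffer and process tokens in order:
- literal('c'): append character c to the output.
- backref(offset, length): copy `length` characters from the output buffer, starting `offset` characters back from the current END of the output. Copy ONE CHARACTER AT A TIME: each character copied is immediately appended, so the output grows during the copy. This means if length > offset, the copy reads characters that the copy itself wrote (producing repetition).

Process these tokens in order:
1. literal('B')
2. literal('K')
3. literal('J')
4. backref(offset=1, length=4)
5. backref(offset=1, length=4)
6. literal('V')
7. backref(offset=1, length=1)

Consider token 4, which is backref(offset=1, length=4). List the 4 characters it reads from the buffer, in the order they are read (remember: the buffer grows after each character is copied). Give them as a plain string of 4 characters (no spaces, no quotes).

Token 1: literal('B'). Output: "B"
Token 2: literal('K'). Output: "BK"
Token 3: literal('J'). Output: "BKJ"
Token 4: backref(off=1, len=4). Buffer before: "BKJ" (len 3)
  byte 1: read out[2]='J', append. Buffer now: "BKJJ"
  byte 2: read out[3]='J', append. Buffer now: "BKJJJ"
  byte 3: read out[4]='J', append. Buffer now: "BKJJJJ"
  byte 4: read out[5]='J', append. Buffer now: "BKJJJJJ"

Answer: JJJJ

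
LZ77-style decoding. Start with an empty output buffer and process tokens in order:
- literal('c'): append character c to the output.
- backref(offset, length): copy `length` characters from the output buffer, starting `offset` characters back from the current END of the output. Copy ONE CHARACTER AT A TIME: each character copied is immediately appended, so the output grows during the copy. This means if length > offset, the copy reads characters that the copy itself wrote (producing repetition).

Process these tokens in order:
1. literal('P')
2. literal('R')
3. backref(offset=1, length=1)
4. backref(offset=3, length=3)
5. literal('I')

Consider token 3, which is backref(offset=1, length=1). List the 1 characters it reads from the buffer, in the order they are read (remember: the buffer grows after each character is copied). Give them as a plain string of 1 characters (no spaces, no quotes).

Answer: R

Derivation:
Token 1: literal('P'). Output: "P"
Token 2: literal('R'). Output: "PR"
Token 3: backref(off=1, len=1). Buffer before: "PR" (len 2)
  byte 1: read out[1]='R', append. Buffer now: "PRR"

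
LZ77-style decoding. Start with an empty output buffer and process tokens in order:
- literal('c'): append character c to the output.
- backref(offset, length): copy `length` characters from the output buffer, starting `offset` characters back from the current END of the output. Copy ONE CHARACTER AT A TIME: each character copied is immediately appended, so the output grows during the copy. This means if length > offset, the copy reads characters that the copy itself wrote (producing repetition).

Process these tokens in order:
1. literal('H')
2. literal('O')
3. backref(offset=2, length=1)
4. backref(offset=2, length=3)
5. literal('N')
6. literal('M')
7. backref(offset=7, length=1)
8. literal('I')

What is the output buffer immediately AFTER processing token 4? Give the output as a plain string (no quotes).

Token 1: literal('H'). Output: "H"
Token 2: literal('O'). Output: "HO"
Token 3: backref(off=2, len=1). Copied 'H' from pos 0. Output: "HOH"
Token 4: backref(off=2, len=3) (overlapping!). Copied 'OHO' from pos 1. Output: "HOHOHO"

Answer: HOHOHO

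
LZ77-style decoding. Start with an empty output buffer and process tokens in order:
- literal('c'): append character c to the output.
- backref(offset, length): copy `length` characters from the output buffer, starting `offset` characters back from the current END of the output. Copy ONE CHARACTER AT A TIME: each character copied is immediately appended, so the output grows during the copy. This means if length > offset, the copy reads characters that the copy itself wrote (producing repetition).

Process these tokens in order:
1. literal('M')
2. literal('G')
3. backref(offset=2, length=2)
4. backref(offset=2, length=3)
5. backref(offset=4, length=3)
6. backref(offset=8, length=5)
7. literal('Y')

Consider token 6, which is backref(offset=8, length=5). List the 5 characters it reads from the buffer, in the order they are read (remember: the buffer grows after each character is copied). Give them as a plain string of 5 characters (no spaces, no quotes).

Answer: MGMGM

Derivation:
Token 1: literal('M'). Output: "M"
Token 2: literal('G'). Output: "MG"
Token 3: backref(off=2, len=2). Copied 'MG' from pos 0. Output: "MGMG"
Token 4: backref(off=2, len=3) (overlapping!). Copied 'MGM' from pos 2. Output: "MGMGMGM"
Token 5: backref(off=4, len=3). Copied 'GMG' from pos 3. Output: "MGMGMGMGMG"
Token 6: backref(off=8, len=5). Buffer before: "MGMGMGMGMG" (len 10)
  byte 1: read out[2]='M', append. Buffer now: "MGMGMGMGMGM"
  byte 2: read out[3]='G', append. Buffer now: "MGMGMGMGMGMG"
  byte 3: read out[4]='M', append. Buffer now: "MGMGMGMGMGMGM"
  byte 4: read out[5]='G', append. Buffer now: "MGMGMGMGMGMGMG"
  byte 5: read out[6]='M', append. Buffer now: "MGMGMGMGMGMGMGM"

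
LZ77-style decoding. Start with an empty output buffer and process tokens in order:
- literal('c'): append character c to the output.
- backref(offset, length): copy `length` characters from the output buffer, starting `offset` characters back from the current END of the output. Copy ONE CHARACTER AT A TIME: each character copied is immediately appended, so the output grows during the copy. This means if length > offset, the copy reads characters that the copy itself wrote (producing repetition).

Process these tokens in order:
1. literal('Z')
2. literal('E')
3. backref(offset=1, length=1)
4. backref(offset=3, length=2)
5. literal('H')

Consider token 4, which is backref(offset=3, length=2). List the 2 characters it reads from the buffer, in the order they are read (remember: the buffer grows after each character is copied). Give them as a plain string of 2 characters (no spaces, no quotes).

Answer: ZE

Derivation:
Token 1: literal('Z'). Output: "Z"
Token 2: literal('E'). Output: "ZE"
Token 3: backref(off=1, len=1). Copied 'E' from pos 1. Output: "ZEE"
Token 4: backref(off=3, len=2). Buffer before: "ZEE" (len 3)
  byte 1: read out[0]='Z', append. Buffer now: "ZEEZ"
  byte 2: read out[1]='E', append. Buffer now: "ZEEZE"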